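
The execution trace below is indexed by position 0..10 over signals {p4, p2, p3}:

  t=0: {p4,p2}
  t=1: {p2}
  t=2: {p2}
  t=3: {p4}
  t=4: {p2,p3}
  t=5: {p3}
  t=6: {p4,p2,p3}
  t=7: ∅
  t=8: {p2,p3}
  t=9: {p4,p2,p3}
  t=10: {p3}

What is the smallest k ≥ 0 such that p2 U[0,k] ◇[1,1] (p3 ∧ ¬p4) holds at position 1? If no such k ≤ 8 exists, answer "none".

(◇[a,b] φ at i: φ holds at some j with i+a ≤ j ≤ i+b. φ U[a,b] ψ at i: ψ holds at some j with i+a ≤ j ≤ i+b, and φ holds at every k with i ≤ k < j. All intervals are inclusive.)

Need earliest j ≥ 1 with ◇[1,1] (p3 ∧ ¬p4), and p2 at every k in [1,j-1].
  j=1: rhs fails.
  j=2: rhs fails.
  j=3: rhs holds; lhs holds on [1,2]. k = 2.

2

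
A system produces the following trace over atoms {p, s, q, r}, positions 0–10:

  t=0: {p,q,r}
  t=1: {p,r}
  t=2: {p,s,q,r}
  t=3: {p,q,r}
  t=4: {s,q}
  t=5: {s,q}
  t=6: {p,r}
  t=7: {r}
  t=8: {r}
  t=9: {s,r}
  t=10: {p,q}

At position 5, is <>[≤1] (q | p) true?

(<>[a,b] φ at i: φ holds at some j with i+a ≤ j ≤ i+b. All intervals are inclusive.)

Holds

Check (q | p) at each j in [5,6]:
  j=5: true
  j=6: true
Found at j=5 → formula holds.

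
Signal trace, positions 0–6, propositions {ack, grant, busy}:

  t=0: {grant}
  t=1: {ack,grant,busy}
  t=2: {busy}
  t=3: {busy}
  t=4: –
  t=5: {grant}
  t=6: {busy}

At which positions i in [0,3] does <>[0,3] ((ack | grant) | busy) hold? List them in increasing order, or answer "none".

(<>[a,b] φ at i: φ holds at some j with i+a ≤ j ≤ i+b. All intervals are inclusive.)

0, 1, 2, 3

Evaluate at each i in [0,3]:
  i=0: ✓ (witness j=0)
  i=1: ✓ (witness j=1)
  i=2: ✓ (witness j=2)
  i=3: ✓ (witness j=3)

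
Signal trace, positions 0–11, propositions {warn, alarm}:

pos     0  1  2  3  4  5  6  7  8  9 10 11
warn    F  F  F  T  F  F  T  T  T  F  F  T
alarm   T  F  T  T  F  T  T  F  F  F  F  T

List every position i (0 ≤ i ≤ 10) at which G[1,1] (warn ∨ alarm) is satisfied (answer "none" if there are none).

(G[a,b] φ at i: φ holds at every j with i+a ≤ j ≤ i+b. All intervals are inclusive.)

Evaluate at each i in [0,10]:
  i=0: ✗ (fails at j=1)
  i=1: ✓ (all of [2,2])
  i=2: ✓ (all of [3,3])
  i=3: ✗ (fails at j=4)
  i=4: ✓ (all of [5,5])
  i=5: ✓ (all of [6,6])
  i=6: ✓ (all of [7,7])
  i=7: ✓ (all of [8,8])
  i=8: ✗ (fails at j=9)
  i=9: ✗ (fails at j=10)
  i=10: ✓ (all of [11,11])

1, 2, 4, 5, 6, 7, 10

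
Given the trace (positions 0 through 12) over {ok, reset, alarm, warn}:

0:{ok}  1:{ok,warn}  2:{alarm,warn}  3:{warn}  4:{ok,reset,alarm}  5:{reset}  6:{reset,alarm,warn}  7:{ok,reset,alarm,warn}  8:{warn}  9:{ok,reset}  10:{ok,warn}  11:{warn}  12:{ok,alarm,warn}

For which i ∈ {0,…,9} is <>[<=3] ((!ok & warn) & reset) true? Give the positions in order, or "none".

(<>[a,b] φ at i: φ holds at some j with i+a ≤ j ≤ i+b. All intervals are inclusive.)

3, 4, 5, 6

Evaluate at each i in [0,9]:
  i=0: ✗ (none in [0,3])
  i=1: ✗ (none in [1,4])
  i=2: ✗ (none in [2,5])
  i=3: ✓ (witness j=6)
  i=4: ✓ (witness j=6)
  i=5: ✓ (witness j=6)
  i=6: ✓ (witness j=6)
  i=7: ✗ (none in [7,10])
  i=8: ✗ (none in [8,11])
  i=9: ✗ (none in [9,12])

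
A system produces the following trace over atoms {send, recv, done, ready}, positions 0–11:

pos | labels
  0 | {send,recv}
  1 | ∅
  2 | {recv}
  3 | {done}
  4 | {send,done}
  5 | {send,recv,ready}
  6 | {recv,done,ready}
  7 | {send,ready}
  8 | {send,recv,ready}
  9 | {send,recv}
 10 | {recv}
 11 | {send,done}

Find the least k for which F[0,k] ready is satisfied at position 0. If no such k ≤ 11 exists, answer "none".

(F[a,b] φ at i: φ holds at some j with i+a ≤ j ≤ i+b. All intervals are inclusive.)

5

Scan j = 0,1,… for ready:
  j=0: fails
  j=1: fails
  j=2: fails
  j=3: fails
  j=4: fails
  j=5: holds
First hit at j=5, so smallest k = 5-0 = 5.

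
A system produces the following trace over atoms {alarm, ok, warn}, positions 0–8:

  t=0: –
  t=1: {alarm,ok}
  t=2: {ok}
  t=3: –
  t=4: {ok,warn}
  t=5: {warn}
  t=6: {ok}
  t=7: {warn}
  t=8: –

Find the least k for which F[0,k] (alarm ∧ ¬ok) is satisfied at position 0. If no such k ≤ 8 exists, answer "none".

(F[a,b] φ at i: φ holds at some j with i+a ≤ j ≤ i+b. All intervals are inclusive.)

Scan j = 0,1,… for (alarm ∧ ¬ok):
  j=0: fails
  j=1: fails
  j=2: fails
  j=3: fails
  j=4: fails
  j=5: fails
  j=6: fails
  j=7: fails
  j=8: fails
No j in [0,8] satisfies it → none.

none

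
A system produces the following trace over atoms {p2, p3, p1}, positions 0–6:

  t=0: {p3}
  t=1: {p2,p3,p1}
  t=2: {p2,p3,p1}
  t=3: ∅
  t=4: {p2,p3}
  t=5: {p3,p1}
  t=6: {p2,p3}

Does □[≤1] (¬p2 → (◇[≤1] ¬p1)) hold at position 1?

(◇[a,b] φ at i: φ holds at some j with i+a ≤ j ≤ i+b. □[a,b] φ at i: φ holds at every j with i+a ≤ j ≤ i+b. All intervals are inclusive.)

Check (¬p2 → (◇[≤1] ¬p1)) at every j in [1,2]:
  j=1: antecedent false → ✓
  j=2: antecedent false → ✓
All positions satisfy it → formula holds.

Yes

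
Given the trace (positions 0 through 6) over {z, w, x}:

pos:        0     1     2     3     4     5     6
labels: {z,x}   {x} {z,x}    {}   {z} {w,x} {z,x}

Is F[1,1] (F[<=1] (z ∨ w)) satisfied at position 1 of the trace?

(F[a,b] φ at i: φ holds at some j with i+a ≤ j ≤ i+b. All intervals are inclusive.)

Check F[<=1] (z ∨ w) at each j in [2,2]:
  j=2: holds (witness at 2)
Found at j=2 → formula holds.

Yes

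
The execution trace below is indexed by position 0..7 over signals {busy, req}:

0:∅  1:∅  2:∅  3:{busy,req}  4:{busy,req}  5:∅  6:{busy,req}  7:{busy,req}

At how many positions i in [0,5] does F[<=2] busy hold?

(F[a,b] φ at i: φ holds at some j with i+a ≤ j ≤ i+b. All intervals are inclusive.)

5

Evaluate at each i in [0,5]:
  i=0: ✗ (none in [0,2])
  i=1: ✓ (witness j=3)
  i=2: ✓ (witness j=3)
  i=3: ✓ (witness j=3)
  i=4: ✓ (witness j=4)
  i=5: ✓ (witness j=6)
Positions where it holds: {1, 2, 3, 4, 5} → 5.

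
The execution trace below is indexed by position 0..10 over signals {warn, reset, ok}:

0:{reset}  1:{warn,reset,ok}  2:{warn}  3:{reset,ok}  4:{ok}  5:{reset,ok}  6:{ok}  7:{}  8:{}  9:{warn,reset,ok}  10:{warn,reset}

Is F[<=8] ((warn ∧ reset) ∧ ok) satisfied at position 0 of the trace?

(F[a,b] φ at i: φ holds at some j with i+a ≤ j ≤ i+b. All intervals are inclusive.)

Check ((warn ∧ reset) ∧ ok) at each j in [0,8]:
  j=0: false
  j=1: true
  j=2: false
  j=3: false
  j=4: false
  j=5: false
  j=6: false
  j=7: false
  j=8: false
Found at j=1 → formula holds.

Yes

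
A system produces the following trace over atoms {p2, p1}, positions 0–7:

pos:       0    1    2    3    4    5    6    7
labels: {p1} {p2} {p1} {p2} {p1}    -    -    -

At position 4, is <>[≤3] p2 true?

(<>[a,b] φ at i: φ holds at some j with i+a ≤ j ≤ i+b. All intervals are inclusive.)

False

Check p2 at each j in [4,7]:
  j=4: false
  j=5: false
  j=6: false
  j=7: false
No position in the window satisfies it → formula fails.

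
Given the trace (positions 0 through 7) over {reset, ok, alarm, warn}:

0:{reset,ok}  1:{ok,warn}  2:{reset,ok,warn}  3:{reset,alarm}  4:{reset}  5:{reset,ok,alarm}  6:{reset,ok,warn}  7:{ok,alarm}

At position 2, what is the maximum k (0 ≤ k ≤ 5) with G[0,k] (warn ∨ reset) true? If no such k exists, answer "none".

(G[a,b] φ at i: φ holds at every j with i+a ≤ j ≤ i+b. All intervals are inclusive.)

4

(warn ∨ reset) must hold from j=2 onward; find where it first fails.
  j=2: holds
  j=3: holds
  j=4: holds
  j=5: holds
  j=6: holds
  j=7: fails
Holds on [2,6], so largest k = 4.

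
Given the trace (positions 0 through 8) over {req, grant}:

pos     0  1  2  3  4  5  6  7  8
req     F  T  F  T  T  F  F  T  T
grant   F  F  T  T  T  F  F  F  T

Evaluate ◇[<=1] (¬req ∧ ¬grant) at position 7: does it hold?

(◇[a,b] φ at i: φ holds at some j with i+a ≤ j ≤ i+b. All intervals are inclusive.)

Check (¬req ∧ ¬grant) at each j in [7,8]:
  j=7: false
  j=8: false
No position in the window satisfies it → formula fails.

No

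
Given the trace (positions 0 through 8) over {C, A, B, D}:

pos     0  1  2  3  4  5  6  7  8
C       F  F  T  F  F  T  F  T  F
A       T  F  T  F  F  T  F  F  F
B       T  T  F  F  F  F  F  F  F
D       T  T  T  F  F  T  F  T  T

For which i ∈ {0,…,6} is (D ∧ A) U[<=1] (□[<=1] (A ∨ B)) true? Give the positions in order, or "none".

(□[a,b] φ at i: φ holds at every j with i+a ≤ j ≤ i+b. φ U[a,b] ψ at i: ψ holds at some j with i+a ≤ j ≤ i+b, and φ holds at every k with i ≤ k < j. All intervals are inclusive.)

0, 1

Evaluate at each i in [0,6]:
  i=0: ✓ (rhs at j=0)
  i=1: ✓ (rhs at j=1)
  i=2: ✗ (no rhs in [2,3])
  i=3: ✗ (no rhs in [3,4])
  i=4: ✗ (no rhs in [4,5])
  i=5: ✗ (no rhs in [5,6])
  i=6: ✗ (no rhs in [6,7])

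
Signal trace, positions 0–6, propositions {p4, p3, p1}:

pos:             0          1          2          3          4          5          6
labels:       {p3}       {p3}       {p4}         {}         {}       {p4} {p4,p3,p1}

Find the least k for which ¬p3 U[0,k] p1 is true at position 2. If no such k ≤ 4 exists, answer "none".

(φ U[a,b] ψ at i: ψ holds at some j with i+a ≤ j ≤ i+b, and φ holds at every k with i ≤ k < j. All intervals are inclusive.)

4

Need earliest j ≥ 2 with p1, and ¬p3 at every k in [2,j-1].
  j=2: rhs fails.
  j=3: rhs fails.
  j=4: rhs fails.
  j=5: rhs fails.
  j=6: rhs holds; lhs holds on [2,5]. k = 4.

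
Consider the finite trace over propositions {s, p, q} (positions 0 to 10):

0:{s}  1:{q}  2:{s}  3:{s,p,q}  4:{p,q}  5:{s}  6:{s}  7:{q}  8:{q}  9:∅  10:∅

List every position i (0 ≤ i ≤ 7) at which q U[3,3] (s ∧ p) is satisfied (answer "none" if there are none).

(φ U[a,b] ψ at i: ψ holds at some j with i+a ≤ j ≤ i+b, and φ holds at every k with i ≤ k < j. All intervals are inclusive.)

none

Evaluate at each i in [0,7]:
  i=0: ✗ (lhs fails at k=0 before rhs at j=3)
  i=1: ✗ (no rhs in [4,4])
  i=2: ✗ (no rhs in [5,5])
  i=3: ✗ (no rhs in [6,6])
  i=4: ✗ (no rhs in [7,7])
  i=5: ✗ (no rhs in [8,8])
  i=6: ✗ (no rhs in [9,9])
  i=7: ✗ (no rhs in [10,10])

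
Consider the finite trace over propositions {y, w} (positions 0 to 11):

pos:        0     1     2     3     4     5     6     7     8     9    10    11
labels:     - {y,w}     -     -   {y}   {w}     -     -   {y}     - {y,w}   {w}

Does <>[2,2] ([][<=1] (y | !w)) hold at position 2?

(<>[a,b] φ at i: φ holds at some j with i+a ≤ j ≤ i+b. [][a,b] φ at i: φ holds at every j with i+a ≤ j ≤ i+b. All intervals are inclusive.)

No

Check [][<=1] (y | !w) at each j in [4,4]:
  j=4: fails at 5
No position in the window satisfies it → formula fails.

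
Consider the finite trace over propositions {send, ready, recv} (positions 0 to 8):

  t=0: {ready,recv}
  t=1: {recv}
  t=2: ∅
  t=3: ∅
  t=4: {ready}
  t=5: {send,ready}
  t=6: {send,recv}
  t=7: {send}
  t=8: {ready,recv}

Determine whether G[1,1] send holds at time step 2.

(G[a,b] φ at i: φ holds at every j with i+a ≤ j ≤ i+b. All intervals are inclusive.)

No

Check send at every j in [3,3]:
  j=3: false
Fails at j=3 → formula fails.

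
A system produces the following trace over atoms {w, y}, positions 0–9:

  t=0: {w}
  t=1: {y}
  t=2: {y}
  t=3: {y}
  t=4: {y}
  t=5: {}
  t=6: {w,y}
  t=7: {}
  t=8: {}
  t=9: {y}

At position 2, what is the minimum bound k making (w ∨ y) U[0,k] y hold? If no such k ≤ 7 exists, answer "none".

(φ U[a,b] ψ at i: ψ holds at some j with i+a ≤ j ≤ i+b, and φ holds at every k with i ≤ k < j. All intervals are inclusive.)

Need earliest j ≥ 2 with y, and (w ∨ y) at every k in [2,j-1].
  j=2: rhs holds (empty prefix). k = 0.

0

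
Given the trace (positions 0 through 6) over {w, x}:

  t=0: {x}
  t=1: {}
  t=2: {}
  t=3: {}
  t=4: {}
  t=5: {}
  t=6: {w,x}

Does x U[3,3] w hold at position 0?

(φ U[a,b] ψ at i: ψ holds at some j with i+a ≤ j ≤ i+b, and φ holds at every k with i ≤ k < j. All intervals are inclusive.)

Need some j in [3,3] with w, and x at every k in [0,j-1].
  j=3: w false.
No j in the window works → until fails.

No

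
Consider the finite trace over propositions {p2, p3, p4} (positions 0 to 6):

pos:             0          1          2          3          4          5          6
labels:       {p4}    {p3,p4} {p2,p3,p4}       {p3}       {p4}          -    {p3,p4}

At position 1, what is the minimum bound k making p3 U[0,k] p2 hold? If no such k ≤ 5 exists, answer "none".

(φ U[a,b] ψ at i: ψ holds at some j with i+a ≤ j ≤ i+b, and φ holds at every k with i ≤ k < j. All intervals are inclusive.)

Need earliest j ≥ 1 with p2, and p3 at every k in [1,j-1].
  j=1: rhs fails.
  j=2: rhs holds; lhs holds on [1,1]. k = 1.

1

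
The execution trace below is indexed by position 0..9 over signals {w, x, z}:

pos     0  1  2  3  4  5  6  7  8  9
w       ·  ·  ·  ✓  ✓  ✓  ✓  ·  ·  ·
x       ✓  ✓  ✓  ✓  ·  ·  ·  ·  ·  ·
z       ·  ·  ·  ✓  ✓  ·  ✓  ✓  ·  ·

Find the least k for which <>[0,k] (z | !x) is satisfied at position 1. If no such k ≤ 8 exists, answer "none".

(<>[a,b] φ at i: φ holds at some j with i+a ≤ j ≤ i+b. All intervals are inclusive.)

Scan j = 1,2,… for (z | !x):
  j=1: fails
  j=2: fails
  j=3: holds
First hit at j=3, so smallest k = 3-1 = 2.

2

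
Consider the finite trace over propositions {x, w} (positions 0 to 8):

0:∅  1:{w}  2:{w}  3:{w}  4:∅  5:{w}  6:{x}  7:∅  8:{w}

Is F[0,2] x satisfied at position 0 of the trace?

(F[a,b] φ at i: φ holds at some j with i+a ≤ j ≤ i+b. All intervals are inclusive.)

Check x at each j in [0,2]:
  j=0: false
  j=1: false
  j=2: false
No position in the window satisfies it → formula fails.

Does not hold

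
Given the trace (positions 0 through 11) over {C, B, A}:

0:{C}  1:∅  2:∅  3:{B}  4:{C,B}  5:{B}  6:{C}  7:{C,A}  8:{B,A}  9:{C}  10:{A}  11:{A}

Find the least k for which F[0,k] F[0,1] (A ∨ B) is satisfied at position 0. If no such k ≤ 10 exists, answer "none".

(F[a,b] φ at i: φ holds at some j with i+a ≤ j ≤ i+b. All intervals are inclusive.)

2

Scan j = 0,1,… for F[0,1] (A ∨ B):
  j=0: fails
  j=1: fails
  j=2: holds
First hit at j=2, so smallest k = 2-0 = 2.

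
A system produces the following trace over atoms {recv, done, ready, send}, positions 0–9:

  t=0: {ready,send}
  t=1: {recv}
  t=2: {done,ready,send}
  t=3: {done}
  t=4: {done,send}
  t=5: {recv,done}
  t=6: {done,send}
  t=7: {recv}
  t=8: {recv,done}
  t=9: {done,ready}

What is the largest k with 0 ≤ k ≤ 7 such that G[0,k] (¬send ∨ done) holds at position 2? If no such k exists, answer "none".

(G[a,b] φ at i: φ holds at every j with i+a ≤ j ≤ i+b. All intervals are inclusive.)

7

(¬send ∨ done) must hold from j=2 onward; find where it first fails.
  j=2: holds
  j=3: holds
  j=4: holds
  j=5: holds
  j=6: holds
  j=7: holds
  j=8: holds
  j=9: holds
Holds through j=9; largest k = 7.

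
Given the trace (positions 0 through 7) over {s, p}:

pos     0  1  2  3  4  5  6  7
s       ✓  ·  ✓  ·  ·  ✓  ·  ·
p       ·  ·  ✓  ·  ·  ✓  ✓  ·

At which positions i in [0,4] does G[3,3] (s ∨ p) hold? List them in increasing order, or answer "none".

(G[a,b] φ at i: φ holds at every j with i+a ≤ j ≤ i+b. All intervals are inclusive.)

2, 3

Evaluate at each i in [0,4]:
  i=0: ✗ (fails at j=3)
  i=1: ✗ (fails at j=4)
  i=2: ✓ (all of [5,5])
  i=3: ✓ (all of [6,6])
  i=4: ✗ (fails at j=7)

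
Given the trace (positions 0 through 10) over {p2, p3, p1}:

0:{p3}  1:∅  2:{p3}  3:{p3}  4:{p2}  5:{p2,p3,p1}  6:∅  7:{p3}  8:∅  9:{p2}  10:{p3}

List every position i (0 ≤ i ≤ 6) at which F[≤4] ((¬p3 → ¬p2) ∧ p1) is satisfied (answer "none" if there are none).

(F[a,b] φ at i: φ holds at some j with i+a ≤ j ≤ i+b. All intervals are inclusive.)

1, 2, 3, 4, 5

Evaluate at each i in [0,6]:
  i=0: ✗ (none in [0,4])
  i=1: ✓ (witness j=5)
  i=2: ✓ (witness j=5)
  i=3: ✓ (witness j=5)
  i=4: ✓ (witness j=5)
  i=5: ✓ (witness j=5)
  i=6: ✗ (none in [6,10])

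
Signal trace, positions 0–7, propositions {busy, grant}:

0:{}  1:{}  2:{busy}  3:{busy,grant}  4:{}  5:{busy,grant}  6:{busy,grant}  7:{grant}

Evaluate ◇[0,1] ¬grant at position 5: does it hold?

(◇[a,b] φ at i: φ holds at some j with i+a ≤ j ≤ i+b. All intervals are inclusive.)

Does not hold

Check ¬grant at each j in [5,6]:
  j=5: false
  j=6: false
No position in the window satisfies it → formula fails.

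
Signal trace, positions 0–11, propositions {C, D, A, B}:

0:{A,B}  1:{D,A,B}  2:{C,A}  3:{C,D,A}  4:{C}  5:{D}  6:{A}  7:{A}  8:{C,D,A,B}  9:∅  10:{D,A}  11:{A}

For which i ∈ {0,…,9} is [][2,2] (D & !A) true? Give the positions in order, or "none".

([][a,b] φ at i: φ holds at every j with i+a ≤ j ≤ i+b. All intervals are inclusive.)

3

Evaluate at each i in [0,9]:
  i=0: ✗ (fails at j=2)
  i=1: ✗ (fails at j=3)
  i=2: ✗ (fails at j=4)
  i=3: ✓ (all of [5,5])
  i=4: ✗ (fails at j=6)
  i=5: ✗ (fails at j=7)
  i=6: ✗ (fails at j=8)
  i=7: ✗ (fails at j=9)
  i=8: ✗ (fails at j=10)
  i=9: ✗ (fails at j=11)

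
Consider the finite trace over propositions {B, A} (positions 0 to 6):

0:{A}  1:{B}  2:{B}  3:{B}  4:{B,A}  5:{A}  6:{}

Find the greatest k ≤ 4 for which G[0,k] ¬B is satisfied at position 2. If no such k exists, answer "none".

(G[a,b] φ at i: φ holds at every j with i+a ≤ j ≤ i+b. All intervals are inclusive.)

none

¬B must hold from j=2 onward; find where it first fails.
  j=2: fails → no k works.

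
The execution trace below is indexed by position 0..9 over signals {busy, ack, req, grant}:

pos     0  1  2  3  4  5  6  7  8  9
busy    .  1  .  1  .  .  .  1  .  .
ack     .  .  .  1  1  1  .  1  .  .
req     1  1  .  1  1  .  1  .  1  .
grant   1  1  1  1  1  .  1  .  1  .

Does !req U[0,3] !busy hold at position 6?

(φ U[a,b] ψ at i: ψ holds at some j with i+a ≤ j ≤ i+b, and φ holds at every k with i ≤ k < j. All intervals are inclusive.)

Holds

Need some j in [6,9] with !busy, and !req at every k in [6,j-1].
  j=6: !busy holds; no prefix to check → satisfied.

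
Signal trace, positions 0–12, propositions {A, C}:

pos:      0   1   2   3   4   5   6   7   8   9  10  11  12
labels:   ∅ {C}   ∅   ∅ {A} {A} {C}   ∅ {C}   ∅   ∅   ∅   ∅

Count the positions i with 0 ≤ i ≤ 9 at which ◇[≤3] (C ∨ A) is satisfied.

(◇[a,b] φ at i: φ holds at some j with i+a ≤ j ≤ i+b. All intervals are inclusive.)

Evaluate at each i in [0,9]:
  i=0: ✓ (witness j=1)
  i=1: ✓ (witness j=1)
  i=2: ✓ (witness j=4)
  i=3: ✓ (witness j=4)
  i=4: ✓ (witness j=4)
  i=5: ✓ (witness j=5)
  i=6: ✓ (witness j=6)
  i=7: ✓ (witness j=8)
  i=8: ✓ (witness j=8)
  i=9: ✗ (none in [9,12])
Positions where it holds: {0, 1, 2, 3, 4, 5, 6, 7, 8} → 9.

9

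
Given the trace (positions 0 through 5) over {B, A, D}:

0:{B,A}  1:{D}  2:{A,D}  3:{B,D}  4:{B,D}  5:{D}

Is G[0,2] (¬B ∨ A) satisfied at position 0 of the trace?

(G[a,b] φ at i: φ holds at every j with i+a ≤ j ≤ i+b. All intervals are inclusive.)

Check (¬B ∨ A) at every j in [0,2]:
  j=0: true
  j=1: true
  j=2: true
All positions satisfy it → formula holds.

Yes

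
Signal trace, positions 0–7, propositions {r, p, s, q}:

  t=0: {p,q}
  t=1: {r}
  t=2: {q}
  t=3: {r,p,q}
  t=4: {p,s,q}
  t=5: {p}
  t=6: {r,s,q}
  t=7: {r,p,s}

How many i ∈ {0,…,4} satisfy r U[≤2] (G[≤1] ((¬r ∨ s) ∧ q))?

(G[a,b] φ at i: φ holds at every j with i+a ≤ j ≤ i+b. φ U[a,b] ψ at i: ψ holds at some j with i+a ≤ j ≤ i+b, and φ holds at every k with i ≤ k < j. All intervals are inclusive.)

Evaluate at each i in [0,4]:
  i=0: ✗ (no rhs in [0,2])
  i=1: ✗ (no rhs in [1,3])
  i=2: ✗ (no rhs in [2,4])
  i=3: ✗ (no rhs in [3,5])
  i=4: ✗ (no rhs in [4,6])
Positions where it holds: {} → 0.

0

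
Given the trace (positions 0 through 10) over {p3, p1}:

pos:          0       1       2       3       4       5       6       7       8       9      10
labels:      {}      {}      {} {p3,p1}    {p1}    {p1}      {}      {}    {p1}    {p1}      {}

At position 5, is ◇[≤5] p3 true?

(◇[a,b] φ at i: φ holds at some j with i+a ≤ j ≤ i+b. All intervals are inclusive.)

No

Check p3 at each j in [5,10]:
  j=5: false
  j=6: false
  j=7: false
  j=8: false
  j=9: false
  j=10: false
No position in the window satisfies it → formula fails.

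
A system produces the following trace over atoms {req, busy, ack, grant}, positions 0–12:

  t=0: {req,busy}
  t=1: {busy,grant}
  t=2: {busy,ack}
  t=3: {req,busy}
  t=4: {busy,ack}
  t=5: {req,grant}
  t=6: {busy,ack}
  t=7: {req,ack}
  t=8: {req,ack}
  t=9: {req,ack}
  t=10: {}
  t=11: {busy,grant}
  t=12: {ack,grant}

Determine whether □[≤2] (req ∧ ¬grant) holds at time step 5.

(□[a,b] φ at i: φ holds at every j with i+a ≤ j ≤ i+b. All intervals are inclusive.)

Check (req ∧ ¬grant) at every j in [5,7]:
  j=5: false
  j=6: false
  j=7: true
Fails at j=5 → formula fails.

No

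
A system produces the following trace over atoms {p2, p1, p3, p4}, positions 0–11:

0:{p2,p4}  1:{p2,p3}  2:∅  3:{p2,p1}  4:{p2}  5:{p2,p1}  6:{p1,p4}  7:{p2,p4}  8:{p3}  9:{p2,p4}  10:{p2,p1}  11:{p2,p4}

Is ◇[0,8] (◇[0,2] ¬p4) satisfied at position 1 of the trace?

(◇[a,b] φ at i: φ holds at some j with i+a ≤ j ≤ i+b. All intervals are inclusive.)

Check ◇[0,2] ¬p4 at each j in [1,9]:
  j=1: holds (witness at 1)
  j=2: holds (witness at 2)
  j=3: holds (witness at 3)
  j=4: holds (witness at 4)
  j=5: holds (witness at 5)
  j=6: holds (witness at 8)
  j=7: holds (witness at 8)
  j=8: holds (witness at 8)
  j=9: holds (witness at 10)
Found at j=1 → formula holds.

Holds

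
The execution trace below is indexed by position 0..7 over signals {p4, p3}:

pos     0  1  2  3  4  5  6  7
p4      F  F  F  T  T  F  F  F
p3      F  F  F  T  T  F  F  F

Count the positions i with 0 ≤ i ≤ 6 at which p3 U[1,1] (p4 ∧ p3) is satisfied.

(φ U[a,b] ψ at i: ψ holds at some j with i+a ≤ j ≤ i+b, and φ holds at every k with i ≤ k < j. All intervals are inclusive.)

Evaluate at each i in [0,6]:
  i=0: ✗ (no rhs in [1,1])
  i=1: ✗ (no rhs in [2,2])
  i=2: ✗ (lhs fails at k=2 before rhs at j=3)
  i=3: ✓ (rhs at j=4; lhs holds on [3,3])
  i=4: ✗ (no rhs in [5,5])
  i=5: ✗ (no rhs in [6,6])
  i=6: ✗ (no rhs in [7,7])
Positions where it holds: {3} → 1.

1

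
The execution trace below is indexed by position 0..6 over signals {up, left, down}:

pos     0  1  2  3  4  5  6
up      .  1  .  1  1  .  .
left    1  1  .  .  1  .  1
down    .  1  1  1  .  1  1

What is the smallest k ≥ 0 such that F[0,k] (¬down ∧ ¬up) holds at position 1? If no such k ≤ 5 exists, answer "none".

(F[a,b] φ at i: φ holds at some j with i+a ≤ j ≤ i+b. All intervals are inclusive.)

Scan j = 1,2,… for (¬down ∧ ¬up):
  j=1: fails
  j=2: fails
  j=3: fails
  j=4: fails
  j=5: fails
  j=6: fails
No j in [1,6] satisfies it → none.

none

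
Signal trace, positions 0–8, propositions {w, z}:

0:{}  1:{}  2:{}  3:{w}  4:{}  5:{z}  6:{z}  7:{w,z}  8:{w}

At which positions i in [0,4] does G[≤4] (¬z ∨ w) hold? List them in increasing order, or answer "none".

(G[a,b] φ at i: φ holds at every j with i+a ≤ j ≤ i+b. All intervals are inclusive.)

0

Evaluate at each i in [0,4]:
  i=0: ✓ (all of [0,4])
  i=1: ✗ (fails at j=5)
  i=2: ✗ (fails at j=5)
  i=3: ✗ (fails at j=5)
  i=4: ✗ (fails at j=5)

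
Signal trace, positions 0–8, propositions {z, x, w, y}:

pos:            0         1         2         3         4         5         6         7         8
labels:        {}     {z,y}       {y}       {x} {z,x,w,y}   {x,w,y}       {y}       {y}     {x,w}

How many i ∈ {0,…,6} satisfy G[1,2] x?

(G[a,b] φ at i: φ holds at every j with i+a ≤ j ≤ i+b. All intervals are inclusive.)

2

Evaluate at each i in [0,6]:
  i=0: ✗ (fails at j=1)
  i=1: ✗ (fails at j=2)
  i=2: ✓ (all of [3,4])
  i=3: ✓ (all of [4,5])
  i=4: ✗ (fails at j=6)
  i=5: ✗ (fails at j=6)
  i=6: ✗ (fails at j=7)
Positions where it holds: {2, 3} → 2.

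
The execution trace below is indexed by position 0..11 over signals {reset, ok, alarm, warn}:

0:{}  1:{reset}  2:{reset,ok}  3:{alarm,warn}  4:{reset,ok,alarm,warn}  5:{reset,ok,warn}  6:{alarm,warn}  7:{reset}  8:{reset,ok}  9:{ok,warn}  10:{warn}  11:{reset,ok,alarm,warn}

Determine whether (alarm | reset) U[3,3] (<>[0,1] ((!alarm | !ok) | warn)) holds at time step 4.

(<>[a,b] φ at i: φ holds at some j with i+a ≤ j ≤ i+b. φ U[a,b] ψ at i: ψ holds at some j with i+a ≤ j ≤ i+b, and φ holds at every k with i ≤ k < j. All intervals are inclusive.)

Need some j in [7,7] with <>[0,1] ((!alarm | !ok) | warn), and (alarm | reset) at every k in [4,j-1].
  j=7: <>[0,1] ((!alarm | !ok) | warn) holds; (alarm | reset) holds at every k in [4,6] → satisfied.

True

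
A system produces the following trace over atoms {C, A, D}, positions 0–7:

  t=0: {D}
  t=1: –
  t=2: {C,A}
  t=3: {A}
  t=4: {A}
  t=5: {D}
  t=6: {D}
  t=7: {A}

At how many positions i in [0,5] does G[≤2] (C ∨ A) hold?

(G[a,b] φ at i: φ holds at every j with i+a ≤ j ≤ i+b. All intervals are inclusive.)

Evaluate at each i in [0,5]:
  i=0: ✗ (fails at j=0)
  i=1: ✗ (fails at j=1)
  i=2: ✓ (all of [2,4])
  i=3: ✗ (fails at j=5)
  i=4: ✗ (fails at j=5)
  i=5: ✗ (fails at j=5)
Positions where it holds: {2} → 1.

1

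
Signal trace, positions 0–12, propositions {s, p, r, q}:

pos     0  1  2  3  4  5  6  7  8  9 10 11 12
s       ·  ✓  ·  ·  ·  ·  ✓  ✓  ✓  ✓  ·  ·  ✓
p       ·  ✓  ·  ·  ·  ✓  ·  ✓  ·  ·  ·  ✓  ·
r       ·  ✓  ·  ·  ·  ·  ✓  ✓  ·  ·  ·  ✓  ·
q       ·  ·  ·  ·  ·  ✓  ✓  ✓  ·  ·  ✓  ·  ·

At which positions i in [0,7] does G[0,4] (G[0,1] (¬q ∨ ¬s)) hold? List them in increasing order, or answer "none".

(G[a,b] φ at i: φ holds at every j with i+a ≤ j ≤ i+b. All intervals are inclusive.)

0

Evaluate at each i in [0,7]:
  i=0: ✓ (all of [0,4])
  i=1: ✗ (fails at j=5)
  i=2: ✗ (fails at j=5)
  i=3: ✗ (fails at j=5)
  i=4: ✗ (fails at j=5)
  i=5: ✗ (fails at j=5)
  i=6: ✗ (fails at j=6)
  i=7: ✗ (fails at j=7)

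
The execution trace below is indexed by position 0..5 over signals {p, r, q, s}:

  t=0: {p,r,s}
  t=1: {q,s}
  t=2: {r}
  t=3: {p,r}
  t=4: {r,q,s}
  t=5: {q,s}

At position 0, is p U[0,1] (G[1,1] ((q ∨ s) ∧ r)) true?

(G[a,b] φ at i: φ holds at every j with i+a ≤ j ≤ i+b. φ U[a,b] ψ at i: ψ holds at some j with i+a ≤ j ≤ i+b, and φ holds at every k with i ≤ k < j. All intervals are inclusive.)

Need some j in [0,1] with G[1,1] ((q ∨ s) ∧ r), and p at every k in [0,j-1].
  j=0: G[1,1] ((q ∨ s) ∧ r) — fails at 1.
  j=1: G[1,1] ((q ∨ s) ∧ r) — fails at 2.
No j in the window works → until fails.

No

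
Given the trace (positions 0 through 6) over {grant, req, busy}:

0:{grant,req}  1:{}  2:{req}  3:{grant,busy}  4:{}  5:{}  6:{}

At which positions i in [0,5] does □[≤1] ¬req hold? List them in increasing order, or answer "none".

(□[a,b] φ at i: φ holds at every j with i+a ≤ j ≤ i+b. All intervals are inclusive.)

3, 4, 5

Evaluate at each i in [0,5]:
  i=0: ✗ (fails at j=0)
  i=1: ✗ (fails at j=2)
  i=2: ✗ (fails at j=2)
  i=3: ✓ (all of [3,4])
  i=4: ✓ (all of [4,5])
  i=5: ✓ (all of [5,6])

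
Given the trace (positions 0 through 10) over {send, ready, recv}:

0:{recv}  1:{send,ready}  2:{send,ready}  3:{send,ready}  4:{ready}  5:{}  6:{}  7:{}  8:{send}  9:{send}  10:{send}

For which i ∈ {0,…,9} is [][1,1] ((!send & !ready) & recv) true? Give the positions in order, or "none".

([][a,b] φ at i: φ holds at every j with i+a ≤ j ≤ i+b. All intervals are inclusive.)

Evaluate at each i in [0,9]:
  i=0: ✗ (fails at j=1)
  i=1: ✗ (fails at j=2)
  i=2: ✗ (fails at j=3)
  i=3: ✗ (fails at j=4)
  i=4: ✗ (fails at j=5)
  i=5: ✗ (fails at j=6)
  i=6: ✗ (fails at j=7)
  i=7: ✗ (fails at j=8)
  i=8: ✗ (fails at j=9)
  i=9: ✗ (fails at j=10)

none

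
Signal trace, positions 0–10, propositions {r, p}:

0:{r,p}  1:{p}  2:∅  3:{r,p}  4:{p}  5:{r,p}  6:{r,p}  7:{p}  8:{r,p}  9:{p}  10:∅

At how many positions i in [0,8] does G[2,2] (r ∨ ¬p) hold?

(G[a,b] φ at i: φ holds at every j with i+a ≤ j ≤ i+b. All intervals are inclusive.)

Evaluate at each i in [0,8]:
  i=0: ✓ (all of [2,2])
  i=1: ✓ (all of [3,3])
  i=2: ✗ (fails at j=4)
  i=3: ✓ (all of [5,5])
  i=4: ✓ (all of [6,6])
  i=5: ✗ (fails at j=7)
  i=6: ✓ (all of [8,8])
  i=7: ✗ (fails at j=9)
  i=8: ✓ (all of [10,10])
Positions where it holds: {0, 1, 3, 4, 6, 8} → 6.

6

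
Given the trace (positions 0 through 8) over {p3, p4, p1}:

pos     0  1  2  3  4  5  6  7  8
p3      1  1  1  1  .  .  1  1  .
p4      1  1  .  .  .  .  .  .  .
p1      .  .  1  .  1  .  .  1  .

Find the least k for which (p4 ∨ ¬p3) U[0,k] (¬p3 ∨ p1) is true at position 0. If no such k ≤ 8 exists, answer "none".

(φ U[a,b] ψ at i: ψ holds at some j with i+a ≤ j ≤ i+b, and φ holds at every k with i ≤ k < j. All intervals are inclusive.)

Need earliest j ≥ 0 with (¬p3 ∨ p1), and (p4 ∨ ¬p3) at every k in [0,j-1].
  j=0: rhs fails.
  j=1: rhs fails.
  j=2: rhs holds; lhs holds on [0,1]. k = 2.

2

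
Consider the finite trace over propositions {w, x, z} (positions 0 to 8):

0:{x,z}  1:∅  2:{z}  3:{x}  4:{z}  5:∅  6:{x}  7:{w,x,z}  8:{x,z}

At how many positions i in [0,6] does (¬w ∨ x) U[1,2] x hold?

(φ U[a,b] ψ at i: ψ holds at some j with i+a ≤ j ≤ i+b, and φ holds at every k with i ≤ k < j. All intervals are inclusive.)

Evaluate at each i in [0,6]:
  i=0: ✗ (no rhs in [1,2])
  i=1: ✓ (rhs at j=3; lhs holds on [1,2])
  i=2: ✓ (rhs at j=3; lhs holds on [2,2])
  i=3: ✗ (no rhs in [4,5])
  i=4: ✓ (rhs at j=6; lhs holds on [4,5])
  i=5: ✓ (rhs at j=6; lhs holds on [5,5])
  i=6: ✓ (rhs at j=7; lhs holds on [6,6])
Positions where it holds: {1, 2, 4, 5, 6} → 5.

5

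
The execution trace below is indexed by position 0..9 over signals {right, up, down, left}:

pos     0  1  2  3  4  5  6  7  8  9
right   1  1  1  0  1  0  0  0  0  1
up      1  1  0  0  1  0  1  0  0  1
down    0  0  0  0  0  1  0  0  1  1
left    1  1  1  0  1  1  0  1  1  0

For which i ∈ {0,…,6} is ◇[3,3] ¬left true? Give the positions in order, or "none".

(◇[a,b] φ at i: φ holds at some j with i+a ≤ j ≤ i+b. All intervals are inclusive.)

0, 3, 6

Evaluate at each i in [0,6]:
  i=0: ✓ (witness j=3)
  i=1: ✗ (none in [4,4])
  i=2: ✗ (none in [5,5])
  i=3: ✓ (witness j=6)
  i=4: ✗ (none in [7,7])
  i=5: ✗ (none in [8,8])
  i=6: ✓ (witness j=9)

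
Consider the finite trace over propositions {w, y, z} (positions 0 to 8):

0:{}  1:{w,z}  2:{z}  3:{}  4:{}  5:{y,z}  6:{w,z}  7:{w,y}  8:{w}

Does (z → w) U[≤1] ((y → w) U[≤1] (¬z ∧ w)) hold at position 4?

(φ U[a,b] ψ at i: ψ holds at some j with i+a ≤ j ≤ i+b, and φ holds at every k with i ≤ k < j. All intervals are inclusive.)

Need some j in [4,5] with ((y → w) U[≤1] (¬z ∧ w)), and (z → w) at every k in [4,j-1].
  j=4: ((y → w) U[≤1] (¬z ∧ w)) — fails.
  j=5: ((y → w) U[≤1] (¬z ∧ w)) — fails.
No j in the window works → until fails.

False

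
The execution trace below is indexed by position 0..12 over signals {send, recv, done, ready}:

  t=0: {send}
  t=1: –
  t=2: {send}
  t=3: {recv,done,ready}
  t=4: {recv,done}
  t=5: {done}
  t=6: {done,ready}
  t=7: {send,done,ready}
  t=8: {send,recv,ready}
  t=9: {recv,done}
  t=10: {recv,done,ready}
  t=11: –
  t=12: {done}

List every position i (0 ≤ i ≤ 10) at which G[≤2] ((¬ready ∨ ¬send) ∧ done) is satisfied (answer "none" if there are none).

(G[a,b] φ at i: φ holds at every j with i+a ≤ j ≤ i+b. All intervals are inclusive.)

Evaluate at each i in [0,10]:
  i=0: ✗ (fails at j=0)
  i=1: ✗ (fails at j=1)
  i=2: ✗ (fails at j=2)
  i=3: ✓ (all of [3,5])
  i=4: ✓ (all of [4,6])
  i=5: ✗ (fails at j=7)
  i=6: ✗ (fails at j=7)
  i=7: ✗ (fails at j=7)
  i=8: ✗ (fails at j=8)
  i=9: ✗ (fails at j=11)
  i=10: ✗ (fails at j=11)

3, 4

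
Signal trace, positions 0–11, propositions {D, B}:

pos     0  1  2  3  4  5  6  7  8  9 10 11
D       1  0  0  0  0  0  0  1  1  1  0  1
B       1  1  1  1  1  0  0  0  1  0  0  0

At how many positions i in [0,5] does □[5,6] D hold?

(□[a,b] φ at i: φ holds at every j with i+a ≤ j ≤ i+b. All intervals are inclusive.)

2

Evaluate at each i in [0,5]:
  i=0: ✗ (fails at j=5)
  i=1: ✗ (fails at j=6)
  i=2: ✓ (all of [7,8])
  i=3: ✓ (all of [8,9])
  i=4: ✗ (fails at j=10)
  i=5: ✗ (fails at j=10)
Positions where it holds: {2, 3} → 2.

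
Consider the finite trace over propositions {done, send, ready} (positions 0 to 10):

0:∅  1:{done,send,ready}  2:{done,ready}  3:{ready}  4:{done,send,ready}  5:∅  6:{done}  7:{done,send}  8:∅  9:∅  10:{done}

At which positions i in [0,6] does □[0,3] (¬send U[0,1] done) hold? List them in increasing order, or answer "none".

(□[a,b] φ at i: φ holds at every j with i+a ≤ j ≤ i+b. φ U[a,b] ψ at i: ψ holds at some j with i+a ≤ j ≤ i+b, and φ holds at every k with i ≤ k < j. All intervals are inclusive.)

Evaluate at each i in [0,6]:
  i=0: ✓ (all of [0,3])
  i=1: ✓ (all of [1,4])
  i=2: ✓ (all of [2,5])
  i=3: ✓ (all of [3,6])
  i=4: ✓ (all of [4,7])
  i=5: ✗ (fails at j=8)
  i=6: ✗ (fails at j=8)

0, 1, 2, 3, 4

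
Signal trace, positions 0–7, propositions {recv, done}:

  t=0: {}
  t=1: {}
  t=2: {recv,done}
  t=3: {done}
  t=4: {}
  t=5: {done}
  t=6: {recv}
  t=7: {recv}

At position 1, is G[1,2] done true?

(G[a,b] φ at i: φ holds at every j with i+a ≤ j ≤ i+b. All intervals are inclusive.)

Yes

Check done at every j in [2,3]:
  j=2: true
  j=3: true
All positions satisfy it → formula holds.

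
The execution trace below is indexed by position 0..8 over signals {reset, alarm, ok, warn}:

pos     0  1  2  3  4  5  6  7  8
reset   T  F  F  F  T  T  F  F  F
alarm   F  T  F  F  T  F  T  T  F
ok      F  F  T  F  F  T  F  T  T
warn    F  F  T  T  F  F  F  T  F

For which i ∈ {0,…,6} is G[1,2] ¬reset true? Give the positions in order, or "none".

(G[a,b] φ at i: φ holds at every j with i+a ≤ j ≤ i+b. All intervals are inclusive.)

0, 1, 5, 6

Evaluate at each i in [0,6]:
  i=0: ✓ (all of [1,2])
  i=1: ✓ (all of [2,3])
  i=2: ✗ (fails at j=4)
  i=3: ✗ (fails at j=4)
  i=4: ✗ (fails at j=5)
  i=5: ✓ (all of [6,7])
  i=6: ✓ (all of [7,8])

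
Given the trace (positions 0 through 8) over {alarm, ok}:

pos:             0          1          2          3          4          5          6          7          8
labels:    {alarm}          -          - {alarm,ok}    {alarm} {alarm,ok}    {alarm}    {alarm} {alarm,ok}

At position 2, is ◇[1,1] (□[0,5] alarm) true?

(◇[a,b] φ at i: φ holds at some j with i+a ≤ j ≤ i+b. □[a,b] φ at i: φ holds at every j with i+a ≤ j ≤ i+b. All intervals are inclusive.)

True

Check □[0,5] alarm at each j in [3,3]:
  j=3: holds on [3,8]
Found at j=3 → formula holds.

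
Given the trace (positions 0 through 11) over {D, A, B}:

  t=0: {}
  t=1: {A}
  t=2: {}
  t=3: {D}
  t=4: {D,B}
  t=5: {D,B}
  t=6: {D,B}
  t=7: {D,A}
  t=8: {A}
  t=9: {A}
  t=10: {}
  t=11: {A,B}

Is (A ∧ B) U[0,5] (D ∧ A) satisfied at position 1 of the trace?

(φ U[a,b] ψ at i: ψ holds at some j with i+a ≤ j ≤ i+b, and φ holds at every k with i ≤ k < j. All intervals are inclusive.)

Need some j in [1,6] with (D ∧ A), and (A ∧ B) at every k in [1,j-1].
  j=1: (D ∧ A) false.
  j=2: (D ∧ A) false.
  j=3: (D ∧ A) false.
  j=4: (D ∧ A) false.
  j=5: (D ∧ A) false.
  j=6: (D ∧ A) false.
No j in the window works → until fails.

Does not hold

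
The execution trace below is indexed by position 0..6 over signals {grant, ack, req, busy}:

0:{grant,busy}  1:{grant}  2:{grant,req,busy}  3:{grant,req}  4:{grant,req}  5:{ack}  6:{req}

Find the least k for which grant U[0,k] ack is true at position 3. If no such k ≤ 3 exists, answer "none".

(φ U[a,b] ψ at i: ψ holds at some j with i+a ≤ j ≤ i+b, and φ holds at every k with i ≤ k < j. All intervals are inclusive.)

Need earliest j ≥ 3 with ack, and grant at every k in [3,j-1].
  j=3: rhs fails.
  j=4: rhs fails.
  j=5: rhs holds; lhs holds on [3,4]. k = 2.

2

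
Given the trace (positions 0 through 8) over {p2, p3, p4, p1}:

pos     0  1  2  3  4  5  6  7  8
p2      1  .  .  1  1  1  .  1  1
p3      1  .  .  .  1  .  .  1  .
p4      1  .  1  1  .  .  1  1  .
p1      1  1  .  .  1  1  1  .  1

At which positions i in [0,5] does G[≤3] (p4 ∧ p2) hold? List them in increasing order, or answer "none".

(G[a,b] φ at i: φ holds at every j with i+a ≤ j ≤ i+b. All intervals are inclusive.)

Evaluate at each i in [0,5]:
  i=0: ✗ (fails at j=1)
  i=1: ✗ (fails at j=1)
  i=2: ✗ (fails at j=2)
  i=3: ✗ (fails at j=4)
  i=4: ✗ (fails at j=4)
  i=5: ✗ (fails at j=5)

none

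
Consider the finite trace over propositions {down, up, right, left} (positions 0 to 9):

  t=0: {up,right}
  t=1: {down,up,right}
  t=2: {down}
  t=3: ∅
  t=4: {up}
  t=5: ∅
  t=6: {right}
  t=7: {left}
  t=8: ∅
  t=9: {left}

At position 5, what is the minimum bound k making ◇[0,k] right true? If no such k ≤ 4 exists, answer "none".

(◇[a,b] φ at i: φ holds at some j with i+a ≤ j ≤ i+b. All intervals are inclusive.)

1

Scan j = 5,6,… for right:
  j=5: fails
  j=6: holds
First hit at j=6, so smallest k = 6-5 = 1.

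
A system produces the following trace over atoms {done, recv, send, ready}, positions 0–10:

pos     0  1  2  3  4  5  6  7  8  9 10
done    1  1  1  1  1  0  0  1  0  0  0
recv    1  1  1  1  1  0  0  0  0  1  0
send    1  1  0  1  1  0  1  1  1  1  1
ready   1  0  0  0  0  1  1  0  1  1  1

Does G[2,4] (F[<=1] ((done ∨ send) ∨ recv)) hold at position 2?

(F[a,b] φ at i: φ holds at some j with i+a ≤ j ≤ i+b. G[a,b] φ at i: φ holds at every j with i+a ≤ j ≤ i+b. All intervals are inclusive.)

Holds

Check F[<=1] ((done ∨ send) ∨ recv) at every j in [4,6]:
  j=4: holds (witness at 4)
  j=5: holds (witness at 6)
  j=6: holds (witness at 6)
All positions satisfy it → formula holds.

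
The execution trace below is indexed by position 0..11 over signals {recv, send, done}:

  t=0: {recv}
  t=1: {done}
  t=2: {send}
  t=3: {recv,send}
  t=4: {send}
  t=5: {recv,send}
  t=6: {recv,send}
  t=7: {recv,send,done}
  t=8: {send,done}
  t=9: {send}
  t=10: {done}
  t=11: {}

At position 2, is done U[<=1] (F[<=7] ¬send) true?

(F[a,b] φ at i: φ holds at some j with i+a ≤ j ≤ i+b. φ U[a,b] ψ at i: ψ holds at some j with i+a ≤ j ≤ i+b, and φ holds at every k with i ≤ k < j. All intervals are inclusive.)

Need some j in [2,3] with F[<=7] ¬send, and done at every k in [2,j-1].
  j=2: F[<=7] ¬send — fails (none in [2,9]).
  j=3: F[<=7] ¬send holds, but done fails at k=2 → not this j.
No j in the window works → until fails.

False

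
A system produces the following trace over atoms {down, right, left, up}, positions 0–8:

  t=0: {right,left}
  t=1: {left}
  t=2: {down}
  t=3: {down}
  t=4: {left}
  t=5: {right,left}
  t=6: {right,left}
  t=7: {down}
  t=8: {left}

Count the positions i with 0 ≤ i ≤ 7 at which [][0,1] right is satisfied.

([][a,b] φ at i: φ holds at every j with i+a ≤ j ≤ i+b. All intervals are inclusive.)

Evaluate at each i in [0,7]:
  i=0: ✗ (fails at j=1)
  i=1: ✗ (fails at j=1)
  i=2: ✗ (fails at j=2)
  i=3: ✗ (fails at j=3)
  i=4: ✗ (fails at j=4)
  i=5: ✓ (all of [5,6])
  i=6: ✗ (fails at j=7)
  i=7: ✗ (fails at j=7)
Positions where it holds: {5} → 1.

1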